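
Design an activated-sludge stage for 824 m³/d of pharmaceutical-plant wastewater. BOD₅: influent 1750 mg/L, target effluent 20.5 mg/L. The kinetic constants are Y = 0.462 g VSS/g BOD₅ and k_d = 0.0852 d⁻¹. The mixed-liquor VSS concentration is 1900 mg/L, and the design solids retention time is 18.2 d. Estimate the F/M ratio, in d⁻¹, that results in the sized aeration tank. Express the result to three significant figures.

Rearranging the biomass balance for a CMAS with decay, V = Y·Q·ΔS·θ_c / [X·(1+k_d θ_c)] = 0.462 × 824 × (1750 − 20.5) × 18.2 / [1900 × (1 + 0.0852 × 18.2)] = 1.2×10^7 / 4846 = 2473 m³.
F/M = applied load / biomass = Q·S₀/(V·X) = 824 × 1750 / (2473 × 1900) = 0.3069 d⁻¹.

F/M ≈ 0.307 d⁻¹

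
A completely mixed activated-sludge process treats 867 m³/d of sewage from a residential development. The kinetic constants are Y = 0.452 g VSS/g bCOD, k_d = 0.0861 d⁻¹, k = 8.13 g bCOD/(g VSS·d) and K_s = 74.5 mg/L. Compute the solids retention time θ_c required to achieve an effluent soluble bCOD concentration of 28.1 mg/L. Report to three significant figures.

Specific growth rate at S = 28.1 mg/L: μ = YkS/(K_s+S) = 0.452·8.13·28.1/(74.5+28.1) = 1.006 d⁻¹.
θ_c = 1/(μ − k_d) = 1/(1.006 − 0.0861) = 1/0.9203 = 1.087 d.

θ_c ≈ 1.09 d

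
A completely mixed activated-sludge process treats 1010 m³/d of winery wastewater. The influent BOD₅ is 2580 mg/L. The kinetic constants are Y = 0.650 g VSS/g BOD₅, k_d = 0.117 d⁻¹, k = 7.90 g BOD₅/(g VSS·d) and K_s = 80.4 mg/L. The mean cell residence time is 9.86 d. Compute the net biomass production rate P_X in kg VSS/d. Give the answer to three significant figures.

For a completely mixed reactor with recycle the Lawrence–McCarty relation gives S = K_s·(1 + k_d·θ_c) / [θ_c·(Y·k − k_d) − 1] = 80.4 × (1 + 0.117 × 9.86) / [9.86 × (0.650 × 7.90 − 0.117) − 1] = 173.2 / 48.48 = 3.572 mg/L.
Observed yield with endogenous decay: Y_obs = Y / (1 + k_d·θ_c) = 0.650 / (1 + 0.117 × 9.86) = 0.650 / 2.154 = 0.3018 g VSS/g BOD₅.
Substrate removed = Q·(S₀ − S) = 1010 m³/d × (2580 − 3.57) g/m³ = 2.6×10^6 g/d = 2602 kg/d.
P_X = Y_obs · Q(S₀ − S) = 0.3018 × 2602 = 785.4 kg VSS/d.

P_X ≈ 785 kg VSS/d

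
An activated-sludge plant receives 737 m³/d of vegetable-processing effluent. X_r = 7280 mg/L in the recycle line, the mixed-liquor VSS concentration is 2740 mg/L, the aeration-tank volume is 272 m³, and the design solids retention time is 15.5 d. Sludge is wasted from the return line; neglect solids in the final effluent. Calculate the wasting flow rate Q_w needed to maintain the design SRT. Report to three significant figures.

θ_c = V·X/(Q_w·X_r) when wasting from the recycle, so Q_w = V·X/(θ_c·X_r) = 272.0 × 2740 / (15.5 × 7280) = 6.605 m³/d.

Q_w ≈ 6.60 m³/d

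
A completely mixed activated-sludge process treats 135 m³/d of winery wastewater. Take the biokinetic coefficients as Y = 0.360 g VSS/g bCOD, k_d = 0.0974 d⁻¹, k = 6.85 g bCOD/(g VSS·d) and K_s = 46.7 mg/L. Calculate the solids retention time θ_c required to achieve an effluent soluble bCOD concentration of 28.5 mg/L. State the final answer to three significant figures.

At the target effluent, Y k S/(K_s+S) = 0.360×6.85×28.5/75.20 = 0.9346 d⁻¹.
1/θ_c = 0.9346 − 0.0974 = 0.8372 d⁻¹, so θ_c = 1.194 d.

θ_c ≈ 1.19 d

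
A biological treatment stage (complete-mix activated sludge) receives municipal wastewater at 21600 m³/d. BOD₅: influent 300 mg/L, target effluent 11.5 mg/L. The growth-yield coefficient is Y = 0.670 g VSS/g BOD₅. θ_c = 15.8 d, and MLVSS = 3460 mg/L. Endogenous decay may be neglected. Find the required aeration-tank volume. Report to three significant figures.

V ≈ 19100 m³

With k_d = 0 the design equation reduces to V = Y Q (S₀−S) θ_c / X = 0.670 × 21600 × (300 − 11.5) × 15.8 / 3460 = 19066 m³.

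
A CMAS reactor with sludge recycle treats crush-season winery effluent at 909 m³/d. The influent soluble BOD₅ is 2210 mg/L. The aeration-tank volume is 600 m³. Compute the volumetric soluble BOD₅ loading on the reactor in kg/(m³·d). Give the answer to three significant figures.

Volumetric loading L_v = Q·S₀ / V = 909 × 2210 g/m³ / 600.0 m³ = 3348 g/(m³·d) = 3.348 kg soluble BOD₅/(m³·d).

L_v ≈ 3.35 kg soluble BOD₅/(m³·d)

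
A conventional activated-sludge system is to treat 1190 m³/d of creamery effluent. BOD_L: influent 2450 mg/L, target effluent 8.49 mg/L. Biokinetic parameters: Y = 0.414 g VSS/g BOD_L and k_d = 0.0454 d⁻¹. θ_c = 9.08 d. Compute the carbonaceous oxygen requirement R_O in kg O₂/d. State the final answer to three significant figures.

R_O ≈ 1700 kg O₂/d

Y_obs = Y / (1 + k_d θ_c) = 0.414 / (1 + 0.0454 × 9.08) = 0.414 / 1.412 = 0.2932.
Substrate removed = Q·(S₀ − S) = 1190 m³/d × (2450 − 8.49) g/m³ = 2.91×10^6 g/d = 2905 kg/d.
Net sludge production P_X = 0.2932 × 2905 = 851.7 kg VSS/d.
R_O = Q·(S₀ − S) − 1.42·P_X = 2905 − 1.42 × 851.7 = 1696 kg O₂/d.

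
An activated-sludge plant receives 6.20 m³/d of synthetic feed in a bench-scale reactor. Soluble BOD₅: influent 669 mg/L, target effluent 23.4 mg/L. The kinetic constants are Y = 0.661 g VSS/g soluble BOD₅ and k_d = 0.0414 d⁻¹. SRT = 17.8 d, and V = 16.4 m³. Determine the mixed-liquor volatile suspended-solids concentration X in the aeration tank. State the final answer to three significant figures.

From V·X·(1 + k_d·θ_c) = Y·Q·(S₀ − S)·θ_c: X = 0.661 × 6.20 × (669 − 23.4) × 17.8 / [16.4 × (1 + 0.0414 × 17.8)] = 1653 mg/L.

X ≈ 1650 mg/L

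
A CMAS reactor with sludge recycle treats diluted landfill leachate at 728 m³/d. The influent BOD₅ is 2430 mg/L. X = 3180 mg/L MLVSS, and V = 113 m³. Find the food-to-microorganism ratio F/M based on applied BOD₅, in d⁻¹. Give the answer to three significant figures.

F/M ≈ 4.92 d⁻¹

F/M = applied load / biomass = Q·S₀/(V·X) = 728 × 2430 / (113.0 × 3180) = 4.923 d⁻¹.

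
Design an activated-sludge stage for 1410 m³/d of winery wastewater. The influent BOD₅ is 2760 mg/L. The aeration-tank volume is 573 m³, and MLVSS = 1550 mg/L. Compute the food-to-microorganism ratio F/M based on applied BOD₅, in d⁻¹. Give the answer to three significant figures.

Food-to-microorganism ratio F/M = Q S₀ / (V X) = 1410 × 2760 / (573.0 × 1550) = 4.382 d⁻¹.

F/M ≈ 4.38 d⁻¹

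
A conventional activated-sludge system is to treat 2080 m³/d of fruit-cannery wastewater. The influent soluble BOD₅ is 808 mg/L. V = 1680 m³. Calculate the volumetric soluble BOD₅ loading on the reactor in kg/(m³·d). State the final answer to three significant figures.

L_v ≈ 1.00 kg soluble BOD₅/(m³·d)

L_v = Q S₀ / V = 2080 × 808 × 10⁻³ / 1680 = 1.000 kg/(m³·d).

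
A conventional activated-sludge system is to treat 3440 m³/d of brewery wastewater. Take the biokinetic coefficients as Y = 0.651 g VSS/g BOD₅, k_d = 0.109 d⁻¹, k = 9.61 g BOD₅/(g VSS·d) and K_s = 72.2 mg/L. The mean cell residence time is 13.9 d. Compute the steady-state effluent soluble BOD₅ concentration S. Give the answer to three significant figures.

S ≈ 2.15 mg/L

Effluent substrate depends only on kinetics and SRT: S = K_s(1 + k_d θ_c) / [θ_c(Yk − k_d) − 1] = 72.2 × (1 + 0.109 × 13.9) / [13.9 × (0.651 × 9.61 − 0.109) − 1] = 181.6 / 84.44 = 2.150 mg/L.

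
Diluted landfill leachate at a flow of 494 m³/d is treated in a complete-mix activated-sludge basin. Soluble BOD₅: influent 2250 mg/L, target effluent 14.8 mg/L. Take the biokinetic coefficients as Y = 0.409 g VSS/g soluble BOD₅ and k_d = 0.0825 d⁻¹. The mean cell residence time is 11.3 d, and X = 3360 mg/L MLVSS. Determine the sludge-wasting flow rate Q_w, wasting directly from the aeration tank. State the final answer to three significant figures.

From the SRT design equation V = Y Q (S₀−S) θ_c / [X (1 + k_d θ_c)] = 0.409 × 494 × (2250 − 14.8) × 11.3 / [3360 × (1 + 0.0825 × 11.3)] = 5.1×10^6 / 6492 = 786.0 m³.
With mixed-liquor wasting, θ_c = V/Q_w, so Q_w = V/θ_c = 786.0/11.3 = 69.56 m³/d.

Q_w ≈ 69.6 m³/d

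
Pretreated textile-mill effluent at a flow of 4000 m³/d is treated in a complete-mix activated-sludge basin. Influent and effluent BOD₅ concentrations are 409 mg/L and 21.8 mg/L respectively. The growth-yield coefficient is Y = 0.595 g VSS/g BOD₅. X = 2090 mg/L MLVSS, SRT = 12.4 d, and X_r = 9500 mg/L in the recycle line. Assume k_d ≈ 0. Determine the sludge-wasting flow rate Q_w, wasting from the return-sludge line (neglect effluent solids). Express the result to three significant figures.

Q_w ≈ 97.0 m³/d

With k_d = 0 the design equation reduces to V = Y Q (S₀−S) θ_c / X = 0.595 × 4000 × (409 − 21.8) × 12.4 / 2090 = 5467 m³.
Q_w = (V·X)/(θ_c X_r) = 5467 × 2090 / (12.4 × 9500) = 97.00 m³/d.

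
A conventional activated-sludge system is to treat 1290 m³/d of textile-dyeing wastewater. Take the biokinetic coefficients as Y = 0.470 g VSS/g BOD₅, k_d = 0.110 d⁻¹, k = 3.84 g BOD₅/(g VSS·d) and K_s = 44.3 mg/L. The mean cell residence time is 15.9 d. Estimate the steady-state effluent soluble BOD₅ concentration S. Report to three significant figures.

For a completely mixed reactor with recycle the Lawrence–McCarty relation gives S = K_s·(1 + k_d·θ_c) / [θ_c·(Y·k − k_d) − 1] = 44.3 × (1 + 0.110 × 15.9) / [15.9 × (0.470 × 3.84 − 0.110) − 1] = 121.8 / 25.95 = 4.693 mg/L.

S ≈ 4.69 mg/L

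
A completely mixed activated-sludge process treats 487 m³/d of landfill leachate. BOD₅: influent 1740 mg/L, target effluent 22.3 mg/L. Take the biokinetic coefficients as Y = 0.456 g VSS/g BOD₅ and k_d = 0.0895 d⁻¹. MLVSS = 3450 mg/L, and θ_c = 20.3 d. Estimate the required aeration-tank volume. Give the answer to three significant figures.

Rearranging the biomass balance for a CMAS with decay, V = Y·Q·ΔS·θ_c / [X·(1+k_d θ_c)] = 0.456 × 487 × (1740 − 22.3) × 20.3 / [3450 × (1 + 0.0895 × 20.3)] = 7.74×10^6 / 9718 = 796.8 m³.

V ≈ 797 m³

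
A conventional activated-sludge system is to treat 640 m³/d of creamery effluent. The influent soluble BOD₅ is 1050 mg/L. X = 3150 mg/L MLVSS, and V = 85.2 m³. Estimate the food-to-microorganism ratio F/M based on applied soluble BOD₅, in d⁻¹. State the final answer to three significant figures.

F/M ≈ 2.50 d⁻¹

Food-to-microorganism ratio F/M = Q S₀ / (V X) = 640 × 1050 / (85.20 × 3150) = 2.504 d⁻¹.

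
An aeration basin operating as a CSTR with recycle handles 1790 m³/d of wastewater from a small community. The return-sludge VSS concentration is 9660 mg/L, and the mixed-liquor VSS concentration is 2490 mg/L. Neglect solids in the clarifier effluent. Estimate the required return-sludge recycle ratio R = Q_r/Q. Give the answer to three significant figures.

R = Q_r/Q = X/(X_r − X) = 2490 / (9660 − 2490) = 0.3473.

R ≈ 0.347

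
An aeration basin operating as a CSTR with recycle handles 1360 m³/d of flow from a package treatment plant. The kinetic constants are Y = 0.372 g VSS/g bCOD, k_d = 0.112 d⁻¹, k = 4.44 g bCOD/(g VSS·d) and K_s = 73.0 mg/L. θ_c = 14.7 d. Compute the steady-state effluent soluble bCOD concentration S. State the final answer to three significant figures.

From the Monod/SRT balance for a CMAS, S = K_s·(1+k_d θ_c)/[θ_c·(Y k − k_d) − 1] = 73.0 × (1 + 0.112 × 14.7) / [14.7 × (0.372 × 4.44 − 0.112) − 1] = 193.2 / 21.63 = 8.930 mg/L.

S ≈ 8.93 mg/L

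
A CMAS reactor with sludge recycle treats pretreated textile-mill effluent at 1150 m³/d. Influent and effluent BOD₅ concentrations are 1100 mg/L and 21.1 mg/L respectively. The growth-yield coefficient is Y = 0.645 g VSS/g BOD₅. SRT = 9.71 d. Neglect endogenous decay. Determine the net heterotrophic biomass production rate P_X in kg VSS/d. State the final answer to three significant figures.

P_X ≈ 800 kg VSS/d

With endogenous decay neglected, the observed yield equals the true yield: Y_obs = Y = 0.645 g VSS/g BOD₅.
Q·(S₀ − S) = 1150 × (1100 − 21.1) × 10⁻³ = 1241 kg/d removed.
Biomass produced: P_X = Y_obs·Q·ΔS = 0.6450 × 1241 ≈ 800.3 kg VSS/d.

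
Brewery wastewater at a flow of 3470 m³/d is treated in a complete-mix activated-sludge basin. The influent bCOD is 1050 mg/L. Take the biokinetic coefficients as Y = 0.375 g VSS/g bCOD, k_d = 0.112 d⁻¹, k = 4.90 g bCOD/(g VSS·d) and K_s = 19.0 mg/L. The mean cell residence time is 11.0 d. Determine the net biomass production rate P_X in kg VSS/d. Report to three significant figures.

From the Monod/SRT balance for a CMAS, S = K_s·(1+k_d θ_c)/[θ_c·(Y k − k_d) − 1] = 19.0 × (1 + 0.112 × 11.0) / [11.0 × (0.375 × 4.90 − 0.112) − 1] = 42.41 / 17.98 = 2.359 mg/L.
Correct the yield for decay: Y_obs = Y/(1 + k_d θ_c) = 0.375 / (1 + 0.112 × 11.0) = 0.375 / 2.232 = 0.1680.
Q·(S₀ − S) = 3470 × (1050 − 2.36) × 10⁻³ = 3635 kg/d removed.
So the net sludge growth is P_X = 0.1680 × 3635 = 610.8 kg VSS/d.

P_X ≈ 611 kg VSS/d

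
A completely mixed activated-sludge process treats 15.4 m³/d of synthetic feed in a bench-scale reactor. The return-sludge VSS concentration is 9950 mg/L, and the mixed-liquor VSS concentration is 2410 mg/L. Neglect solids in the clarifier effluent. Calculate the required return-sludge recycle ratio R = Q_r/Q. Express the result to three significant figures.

R ≈ 0.320

R = Q_r/Q = X/(X_r − X) = 2410 / (9950 − 2410) = 0.3196.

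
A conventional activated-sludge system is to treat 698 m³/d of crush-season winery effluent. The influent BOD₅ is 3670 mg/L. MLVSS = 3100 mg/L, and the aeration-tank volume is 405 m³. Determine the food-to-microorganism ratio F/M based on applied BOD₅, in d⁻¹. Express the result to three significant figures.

F/M = Q·S₀ / (V·X) = 698 × 3670 / (405.0 × 3100) = 2.040 g BOD₅·(g VSS·d)⁻¹.

F/M ≈ 2.04 d⁻¹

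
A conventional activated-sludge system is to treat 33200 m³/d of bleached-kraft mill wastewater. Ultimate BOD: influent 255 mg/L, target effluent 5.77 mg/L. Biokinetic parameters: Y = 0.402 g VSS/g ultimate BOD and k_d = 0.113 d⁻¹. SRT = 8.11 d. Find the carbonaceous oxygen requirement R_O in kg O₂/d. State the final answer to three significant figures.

R_O ≈ 5810 kg O₂/d

The observed yield is Y_obs = Y/(1 + k_d·θ_c) = 0.402 / (1 + 0.113 × 8.11) = 0.402 / 1.916 = 0.2098 g VSS per g ultimate BOD removed.
Mass of ultimate BOD removed per day: Q(S₀ − S) = 33200 × 249.2 g/m³ = 8274 kg/d.
Biomass synthesised: P_X = Y_obs × 8274 = 1736 kg VSS/d.
R_O = Q·(S₀ − S) − 1.42·P_X = 8274 − 1.42 × 1736 = 5810 kg O₂/d.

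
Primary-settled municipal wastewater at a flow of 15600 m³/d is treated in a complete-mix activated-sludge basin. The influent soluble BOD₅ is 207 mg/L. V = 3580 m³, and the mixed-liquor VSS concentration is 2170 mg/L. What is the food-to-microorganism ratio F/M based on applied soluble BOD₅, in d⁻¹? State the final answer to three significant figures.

F/M = Q·S₀ / (V·X) = 15600 × 207 / (3580 × 2170) = 0.4157 g soluble BOD₅·(g VSS·d)⁻¹.

F/M ≈ 0.416 d⁻¹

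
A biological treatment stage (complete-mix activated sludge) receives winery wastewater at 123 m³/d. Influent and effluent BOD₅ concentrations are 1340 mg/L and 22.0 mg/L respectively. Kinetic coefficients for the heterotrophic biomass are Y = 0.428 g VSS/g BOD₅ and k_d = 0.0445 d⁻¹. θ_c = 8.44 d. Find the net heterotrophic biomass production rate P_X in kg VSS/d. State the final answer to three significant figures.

P_X ≈ 50.4 kg VSS/d

Observed yield with endogenous decay: Y_obs = Y / (1 + k_d·θ_c) = 0.428 / (1 + 0.0445 × 8.44) = 0.428 / 1.376 = 0.3111 g VSS/g BOD₅.
Q·(S₀ − S) = 123 × (1340 − 22.0) × 10⁻³ = 162.1 kg/d removed.
Biomass produced: P_X = Y_obs·Q·ΔS = 0.3111 × 162.1 ≈ 50.44 kg VSS/d.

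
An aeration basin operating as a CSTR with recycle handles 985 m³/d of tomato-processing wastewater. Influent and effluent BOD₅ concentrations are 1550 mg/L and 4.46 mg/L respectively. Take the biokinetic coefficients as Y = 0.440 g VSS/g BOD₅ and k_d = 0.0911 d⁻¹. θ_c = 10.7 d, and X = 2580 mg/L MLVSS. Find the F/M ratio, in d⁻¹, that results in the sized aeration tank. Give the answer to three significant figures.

Steady-state biomass mass balance: V·X·(1 + k_d·θ_c) = Y·Q·(S₀ − S)·θ_c, so V = 0.440 × 985 × (1550 − 4.46) × 10.7 / [2580 × (1 + 0.0911 × 10.7)] = 7.17×10^6 / 5095 = 1407 m³.
F/M = Q·S₀ / (V·X) = 985 × 1550 / (1407 × 2580) = 0.4207 g BOD₅·(g VSS·d)⁻¹.

F/M ≈ 0.421 d⁻¹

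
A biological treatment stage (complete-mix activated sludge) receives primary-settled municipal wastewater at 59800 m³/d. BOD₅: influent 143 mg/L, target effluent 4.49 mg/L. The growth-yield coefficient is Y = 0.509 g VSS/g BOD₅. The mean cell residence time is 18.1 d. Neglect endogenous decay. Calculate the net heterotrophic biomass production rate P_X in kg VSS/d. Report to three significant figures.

P_X ≈ 4220 kg VSS/d

Since k_d ≈ 0, Y_obs = Y = 0.509 g VSS/g BOD₅.
ΔS = 143 − 4.49 = 138.5 mg/L, so the substrate removal rate is 59800 × 138.5/1000 = 8283 kg BOD₅/d.
Net biomass production P_X = Y_obs × Q·(S₀ − S) = 0.5090 × 8283 = 4216 kg VSS/d.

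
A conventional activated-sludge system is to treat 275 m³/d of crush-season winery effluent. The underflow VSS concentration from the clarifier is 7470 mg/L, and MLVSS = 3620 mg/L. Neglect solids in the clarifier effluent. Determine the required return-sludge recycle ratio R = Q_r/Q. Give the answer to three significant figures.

R ≈ 0.940

Mass balance around the secondary clarifier (neglecting effluent solids): R = X / (X_r − X) = 3620 / (7470 − 3620) = 0.9403.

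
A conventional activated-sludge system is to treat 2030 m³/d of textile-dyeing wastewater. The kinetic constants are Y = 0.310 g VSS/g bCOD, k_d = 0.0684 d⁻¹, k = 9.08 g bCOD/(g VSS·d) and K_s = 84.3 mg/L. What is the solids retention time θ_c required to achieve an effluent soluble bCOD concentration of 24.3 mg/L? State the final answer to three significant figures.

At the target effluent, Y k S/(K_s+S) = 0.310×9.08×24.3/108.6 = 0.6298 d⁻¹.
Then 1/θ_c = μ − k_d = 0.6298 − 0.0684 = 0.5614 d⁻¹, giving θ_c = 1.781 d.

θ_c ≈ 1.78 d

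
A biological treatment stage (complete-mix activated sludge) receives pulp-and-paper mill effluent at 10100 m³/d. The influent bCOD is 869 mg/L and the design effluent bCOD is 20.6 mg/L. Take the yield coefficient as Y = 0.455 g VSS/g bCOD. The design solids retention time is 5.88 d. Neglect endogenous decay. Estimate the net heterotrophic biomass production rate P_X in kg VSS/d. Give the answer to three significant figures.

With endogenous decay neglected, the observed yield equals the true yield: Y_obs = Y = 0.455 g VSS/g bCOD.
ΔS = 869 − 20.6 = 848.4 mg/L, so the substrate removal rate is 10100 × 848.4/1000 = 8569 kg bCOD/d.
P_X = Y_obs · Q(S₀ − S) = 0.4550 × 8569 = 3899 kg VSS/d.

P_X ≈ 3900 kg VSS/d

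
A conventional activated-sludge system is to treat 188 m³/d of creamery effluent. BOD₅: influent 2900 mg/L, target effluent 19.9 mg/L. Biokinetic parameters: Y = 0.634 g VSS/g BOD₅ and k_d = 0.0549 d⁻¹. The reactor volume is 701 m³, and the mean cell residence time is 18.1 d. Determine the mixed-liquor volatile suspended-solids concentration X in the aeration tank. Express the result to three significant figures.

X = Y·Q·ΔS·θ_c / [V·(1 + k_d θ_c)] = 0.634 × 188 × (2900 − 19.9) × 18.1 / [701 × (1 + 0.0549 × 18.1)] = 4446 mg/L.

X ≈ 4450 mg/L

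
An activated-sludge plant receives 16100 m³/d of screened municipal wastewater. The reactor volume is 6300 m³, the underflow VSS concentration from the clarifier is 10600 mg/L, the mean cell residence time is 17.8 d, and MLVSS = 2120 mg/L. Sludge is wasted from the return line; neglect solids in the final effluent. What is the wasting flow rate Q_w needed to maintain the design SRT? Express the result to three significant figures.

Q_w ≈ 70.8 m³/d

Q_w = (V·X)/(θ_c X_r) = 6300 × 2120 / (17.8 × 10600) = 70.79 m³/d.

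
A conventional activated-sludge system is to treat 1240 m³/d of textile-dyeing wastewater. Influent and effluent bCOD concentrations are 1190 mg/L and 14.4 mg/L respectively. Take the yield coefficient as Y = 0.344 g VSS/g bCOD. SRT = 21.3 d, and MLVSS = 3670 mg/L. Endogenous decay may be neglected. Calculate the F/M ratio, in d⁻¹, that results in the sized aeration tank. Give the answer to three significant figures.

F/M ≈ 0.138 d⁻¹

V·X = Y·Q·ΔS·θ_c gives V = 0.344 × 1240 × (1190 − 14.4) × 21.3 / 3670 = 2910 m³.
Food-to-microorganism ratio F/M = Q S₀ / (V X) = 1240 × 1190 / (2910 × 3670) = 0.1381 d⁻¹.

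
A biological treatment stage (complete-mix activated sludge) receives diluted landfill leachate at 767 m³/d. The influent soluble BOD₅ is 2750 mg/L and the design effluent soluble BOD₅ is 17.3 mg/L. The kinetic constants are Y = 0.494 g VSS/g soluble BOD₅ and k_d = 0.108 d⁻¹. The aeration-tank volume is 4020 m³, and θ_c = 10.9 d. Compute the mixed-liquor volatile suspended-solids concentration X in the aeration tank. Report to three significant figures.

X ≈ 1290 mg/L

From V·X·(1 + k_d·θ_c) = Y·Q·(S₀ − S)·θ_c: X = 0.494 × 767 × (2750 − 17.3) × 10.9 / [4020 × (1 + 0.108 × 10.9)] = 1289 mg/L.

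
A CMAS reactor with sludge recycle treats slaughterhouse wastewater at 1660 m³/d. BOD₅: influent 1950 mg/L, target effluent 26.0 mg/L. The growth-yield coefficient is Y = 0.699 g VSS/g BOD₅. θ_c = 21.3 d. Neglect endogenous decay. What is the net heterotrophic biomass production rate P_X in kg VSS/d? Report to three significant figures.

P_X ≈ 2230 kg VSS/d

No decay correction is needed, so Y_obs = Y = 0.699.
Q·(S₀ − S) = 1660 × (1950 − 26.0) × 10⁻³ = 3194 kg/d removed.
Biomass produced: P_X = Y_obs·Q·ΔS = 0.6990 × 3194 ≈ 2232 kg VSS/d.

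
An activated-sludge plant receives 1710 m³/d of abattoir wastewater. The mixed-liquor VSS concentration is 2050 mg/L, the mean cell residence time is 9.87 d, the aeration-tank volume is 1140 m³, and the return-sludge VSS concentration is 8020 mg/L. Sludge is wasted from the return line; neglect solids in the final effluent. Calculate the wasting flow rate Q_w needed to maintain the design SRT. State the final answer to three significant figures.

θ_c = V·X/(Q_w·X_r) when wasting from the recycle, so Q_w = V·X/(θ_c·X_r) = 1140 × 2050 / (9.87 × 8020) = 29.52 m³/d.

Q_w ≈ 29.5 m³/d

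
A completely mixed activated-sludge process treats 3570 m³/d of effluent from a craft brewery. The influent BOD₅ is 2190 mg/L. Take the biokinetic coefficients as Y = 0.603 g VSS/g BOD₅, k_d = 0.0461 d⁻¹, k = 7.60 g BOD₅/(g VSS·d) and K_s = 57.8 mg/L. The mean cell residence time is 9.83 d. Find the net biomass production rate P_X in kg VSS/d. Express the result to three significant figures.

P_X ≈ 3240 kg VSS/d

For a completely mixed reactor with recycle the Lawrence–McCarty relation gives S = K_s·(1 + k_d·θ_c) / [θ_c·(Y·k − k_d) − 1] = 57.8 × (1 + 0.0461 × 9.83) / [9.83 × (0.603 × 7.60 − 0.0461) − 1] = 83.99 / 43.60 = 1.927 mg/L.
Observed yield with endogenous decay: Y_obs = Y / (1 + k_d·θ_c) = 0.603 / (1 + 0.0461 × 9.83) = 0.603 / 1.453 = 0.4150 g VSS/g BOD₅.
Mass of BOD₅ removed per day: Q(S₀ − S) = 3570 × 2188 g/m³ = 7811 kg/d.
Biomass produced: P_X = Y_obs·Q·ΔS = 0.4150 × 7811 ≈ 3241 kg VSS/d.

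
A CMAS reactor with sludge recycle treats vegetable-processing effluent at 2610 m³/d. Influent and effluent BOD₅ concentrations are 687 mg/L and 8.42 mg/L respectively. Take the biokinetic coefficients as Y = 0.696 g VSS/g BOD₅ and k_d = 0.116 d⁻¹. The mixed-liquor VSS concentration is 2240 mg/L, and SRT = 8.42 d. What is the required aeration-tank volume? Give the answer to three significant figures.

V ≈ 2340 m³

From the SRT design equation V = Y Q (S₀−S) θ_c / [X (1 + k_d θ_c)] = 0.696 × 2610 × (687 − 8.42) × 8.42 / [2240 × (1 + 0.116 × 8.42)] = 1.04×10^7 / 4428 = 2344 m³.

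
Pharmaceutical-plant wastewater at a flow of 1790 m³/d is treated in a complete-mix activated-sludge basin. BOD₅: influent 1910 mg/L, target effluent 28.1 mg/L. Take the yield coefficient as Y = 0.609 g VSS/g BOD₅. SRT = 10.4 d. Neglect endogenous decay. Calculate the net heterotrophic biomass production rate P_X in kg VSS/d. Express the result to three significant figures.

No decay correction is needed, so Y_obs = Y = 0.609.
Substrate removed = Q·(S₀ − S) = 1790 m³/d × (1910 − 28.1) g/m³ = 3.37×10^6 g/d = 3369 kg/d.
So the net sludge growth is P_X = 0.6090 × 3369 = 2051 kg VSS/d.

P_X ≈ 2050 kg VSS/d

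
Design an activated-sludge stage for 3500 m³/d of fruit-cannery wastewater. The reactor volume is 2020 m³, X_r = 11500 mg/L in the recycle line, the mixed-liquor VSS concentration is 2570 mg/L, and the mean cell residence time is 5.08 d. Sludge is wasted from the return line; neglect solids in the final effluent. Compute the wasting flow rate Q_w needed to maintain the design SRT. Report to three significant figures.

Q_w ≈ 88.9 m³/d

Wasting from the return line (neglecting effluent solids): Q_w = V·X / (θ_c·X_r) = 2020 × 2570 / (5.08 × 11500) = 88.86 m³/d.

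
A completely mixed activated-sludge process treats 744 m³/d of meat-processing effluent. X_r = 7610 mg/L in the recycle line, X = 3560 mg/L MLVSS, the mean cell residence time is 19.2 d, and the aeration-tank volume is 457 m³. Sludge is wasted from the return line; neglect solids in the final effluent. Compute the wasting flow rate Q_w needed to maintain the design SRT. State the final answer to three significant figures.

Q_w = (V·X)/(θ_c X_r) = 457.0 × 3560 / (19.2 × 7610) = 11.13 m³/d.

Q_w ≈ 11.1 m³/d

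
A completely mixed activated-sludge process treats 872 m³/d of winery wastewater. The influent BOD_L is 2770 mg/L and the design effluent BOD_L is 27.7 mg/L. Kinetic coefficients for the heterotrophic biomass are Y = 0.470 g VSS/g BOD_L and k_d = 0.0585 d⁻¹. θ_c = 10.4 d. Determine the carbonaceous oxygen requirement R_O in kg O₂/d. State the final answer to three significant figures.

Y_obs = Y / (1 + k_d θ_c) = 0.470 / (1 + 0.0585 × 10.4) = 0.470 / 1.608 = 0.2922.
Mass of BOD_L removed per day: Q(S₀ − S) = 872 × 2742 g/m³ = 2391 kg/d.
Biomass synthesised: P_X = Y_obs × 2391 = 698.8 kg VSS/d.
Carbonaceous O₂ demand = substrate oxidised − cell-mass equivalent = 2391 − 1.42 × 698.8 = 1399 kg O₂/d.

R_O ≈ 1400 kg O₂/d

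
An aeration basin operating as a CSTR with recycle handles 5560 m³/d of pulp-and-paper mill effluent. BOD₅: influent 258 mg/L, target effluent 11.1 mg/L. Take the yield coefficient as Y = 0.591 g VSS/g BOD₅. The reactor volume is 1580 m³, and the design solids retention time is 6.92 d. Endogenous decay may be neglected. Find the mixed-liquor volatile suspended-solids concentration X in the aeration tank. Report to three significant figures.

From V·X = Y·Q·(S₀ − S)·θ_c (decay neglected): X = 0.591 × 5560 × (258 − 11.1) × 6.92 / 1580 = 3553 mg/L.

X ≈ 3550 mg/L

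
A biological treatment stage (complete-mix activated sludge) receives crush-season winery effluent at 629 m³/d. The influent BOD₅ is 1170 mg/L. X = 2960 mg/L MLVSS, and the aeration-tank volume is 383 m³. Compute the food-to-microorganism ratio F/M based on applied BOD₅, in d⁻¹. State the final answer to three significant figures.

Food-to-microorganism ratio F/M = Q S₀ / (V X) = 629 × 1170 / (383.0 × 2960) = 0.6492 d⁻¹.

F/M ≈ 0.649 d⁻¹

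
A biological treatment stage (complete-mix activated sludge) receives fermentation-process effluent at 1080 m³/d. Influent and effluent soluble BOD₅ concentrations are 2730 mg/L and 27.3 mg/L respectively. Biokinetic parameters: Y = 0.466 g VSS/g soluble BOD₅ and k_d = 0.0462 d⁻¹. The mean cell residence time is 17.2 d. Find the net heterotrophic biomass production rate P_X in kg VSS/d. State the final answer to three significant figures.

The observed yield is Y_obs = Y/(1 + k_d·θ_c) = 0.466 / (1 + 0.0462 × 17.2) = 0.466 / 1.795 = 0.2597 g VSS per g soluble BOD₅ removed.
ΔS = 2730 − 27.3 = 2703 mg/L, so the substrate removal rate is 1080 × 2703/1000 = 2919 kg soluble BOD₅/d.
So the net sludge growth is P_X = 0.2597 × 2919 = 757.9 kg VSS/d.

P_X ≈ 758 kg VSS/d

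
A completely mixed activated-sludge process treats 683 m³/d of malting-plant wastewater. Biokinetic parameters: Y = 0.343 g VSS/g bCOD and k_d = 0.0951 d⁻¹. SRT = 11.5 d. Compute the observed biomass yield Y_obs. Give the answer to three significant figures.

Y_obs ≈ 0.164 g VSS/g bCOD

Observed yield with endogenous decay: Y_obs = Y / (1 + k_d·θ_c) = 0.343 / (1 + 0.0951 × 11.5) = 0.343 / 2.094 = 0.1638 g VSS/g bCOD.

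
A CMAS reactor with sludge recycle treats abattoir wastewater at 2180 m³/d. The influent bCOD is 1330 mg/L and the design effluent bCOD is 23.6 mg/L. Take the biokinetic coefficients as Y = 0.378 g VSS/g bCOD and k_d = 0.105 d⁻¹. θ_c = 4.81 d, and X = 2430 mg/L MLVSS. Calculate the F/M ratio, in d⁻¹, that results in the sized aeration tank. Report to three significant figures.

Steady-state biomass mass balance: V·X·(1 + k_d·θ_c) = Y·Q·(S₀ − S)·θ_c, so V = 0.378 × 2180 × (1330 − 23.6) × 4.81 / [2430 × (1 + 0.105 × 4.81)] = 5.18×10^6 / 3657 = 1416 m³.
F/M = Q·S₀ / (V·X) = 2180 × 1330 / (1416 × 2430) = 0.8427 g bCOD·(g VSS·d)⁻¹.

F/M ≈ 0.843 d⁻¹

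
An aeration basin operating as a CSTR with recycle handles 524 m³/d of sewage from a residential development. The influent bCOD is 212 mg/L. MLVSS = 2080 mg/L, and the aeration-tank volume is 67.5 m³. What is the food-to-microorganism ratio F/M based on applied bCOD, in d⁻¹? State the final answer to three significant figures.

F/M ≈ 0.791 d⁻¹

F/M = applied load / biomass = Q·S₀/(V·X) = 524 × 212 / (67.50 × 2080) = 0.7912 d⁻¹.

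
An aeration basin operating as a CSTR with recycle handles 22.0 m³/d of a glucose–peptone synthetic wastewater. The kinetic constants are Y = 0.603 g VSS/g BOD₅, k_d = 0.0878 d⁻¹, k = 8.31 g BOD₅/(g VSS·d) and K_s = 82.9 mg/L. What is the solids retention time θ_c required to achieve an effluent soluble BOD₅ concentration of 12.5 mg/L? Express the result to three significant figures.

θ_c ≈ 1.76 d

From 1/θ_c = Y·k·S/(K_s + S) − k_d: Y·k·S/(K_s+S) = 0.603 × 8.31 × 12.5 / (82.9 + 12.5) = 0.6566 d⁻¹.
Then 1/θ_c = μ − k_d = 0.6566 − 0.0878 = 0.5688 d⁻¹, giving θ_c = 1.758 d.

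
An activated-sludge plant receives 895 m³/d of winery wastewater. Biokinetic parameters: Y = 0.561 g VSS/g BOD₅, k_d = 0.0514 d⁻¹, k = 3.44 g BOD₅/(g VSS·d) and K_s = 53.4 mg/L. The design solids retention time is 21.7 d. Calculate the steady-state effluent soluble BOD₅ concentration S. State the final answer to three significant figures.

From the Monod/SRT balance for a CMAS, S = K_s·(1+k_d θ_c)/[θ_c·(Y k − k_d) − 1] = 53.4 × (1 + 0.0514 × 21.7) / [21.7 × (0.561 × 3.44 − 0.0514) − 1] = 113.0 / 39.76 = 2.841 mg/L.

S ≈ 2.84 mg/L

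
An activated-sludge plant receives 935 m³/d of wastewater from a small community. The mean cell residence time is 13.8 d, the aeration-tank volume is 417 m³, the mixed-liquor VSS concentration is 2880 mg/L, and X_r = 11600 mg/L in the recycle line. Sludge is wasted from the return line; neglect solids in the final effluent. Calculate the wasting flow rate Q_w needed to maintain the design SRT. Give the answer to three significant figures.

Q_w ≈ 7.50 m³/d

Wasting from the return line (neglecting effluent solids): Q_w = V·X / (θ_c·X_r) = 417.0 × 2880 / (13.8 × 11600) = 7.502 m³/d.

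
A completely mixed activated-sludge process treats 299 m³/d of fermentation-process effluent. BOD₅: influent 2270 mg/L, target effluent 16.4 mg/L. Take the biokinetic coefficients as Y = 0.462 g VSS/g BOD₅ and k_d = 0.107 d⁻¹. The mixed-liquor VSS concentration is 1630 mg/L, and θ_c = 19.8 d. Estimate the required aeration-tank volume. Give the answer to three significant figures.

From the SRT design equation V = Y Q (S₀−S) θ_c / [X (1 + k_d θ_c)] = 0.462 × 299 × (2270 − 16.4) × 19.8 / [1630 × (1 + 0.107 × 19.8)] = 6.16×10^6 / 5083 = 1213 m³.

V ≈ 1210 m³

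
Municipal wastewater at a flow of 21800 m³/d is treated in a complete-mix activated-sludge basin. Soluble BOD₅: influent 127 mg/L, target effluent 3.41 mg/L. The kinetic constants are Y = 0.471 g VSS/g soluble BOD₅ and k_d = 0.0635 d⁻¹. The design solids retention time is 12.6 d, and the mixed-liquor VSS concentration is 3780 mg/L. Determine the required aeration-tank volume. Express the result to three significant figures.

Rearranging the biomass balance for a CMAS with decay, V = Y·Q·ΔS·θ_c / [X·(1+k_d θ_c)] = 0.471 × 21800 × (127 − 3.41) × 12.6 / [3780 × (1 + 0.0635 × 12.6)] = 1.6×10^7 / 6804 = 2350 m³.

V ≈ 2350 m³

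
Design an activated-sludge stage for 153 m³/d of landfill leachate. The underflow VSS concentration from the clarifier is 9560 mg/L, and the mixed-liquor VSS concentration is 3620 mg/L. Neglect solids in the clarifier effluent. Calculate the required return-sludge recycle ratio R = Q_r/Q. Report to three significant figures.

R ≈ 0.609

Solids balance on the clarifier gives (1+R)X = R·X_r, so R = X/(X_r − X) = 3620 / (9560 − 3620) = 0.6094.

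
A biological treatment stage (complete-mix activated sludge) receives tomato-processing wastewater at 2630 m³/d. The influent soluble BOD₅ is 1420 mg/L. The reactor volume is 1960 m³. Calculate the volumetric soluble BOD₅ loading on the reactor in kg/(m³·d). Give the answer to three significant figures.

L_v = Q S₀ / V = 2630 × 1420 × 10⁻³ / 1960 = 1.905 kg/(m³·d).

L_v ≈ 1.91 kg soluble BOD₅/(m³·d)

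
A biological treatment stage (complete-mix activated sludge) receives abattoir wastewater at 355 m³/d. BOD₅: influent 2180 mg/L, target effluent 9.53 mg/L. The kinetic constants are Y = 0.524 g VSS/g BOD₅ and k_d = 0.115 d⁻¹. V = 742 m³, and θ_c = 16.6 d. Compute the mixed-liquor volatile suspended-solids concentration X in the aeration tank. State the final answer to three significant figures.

X = Y·Q·ΔS·θ_c / [V·(1 + k_d θ_c)] = 0.524 × 355 × (2180 − 9.53) × 16.6 / [742 × (1 + 0.115 × 16.6)] = 3105 mg/L.

X ≈ 3110 mg/L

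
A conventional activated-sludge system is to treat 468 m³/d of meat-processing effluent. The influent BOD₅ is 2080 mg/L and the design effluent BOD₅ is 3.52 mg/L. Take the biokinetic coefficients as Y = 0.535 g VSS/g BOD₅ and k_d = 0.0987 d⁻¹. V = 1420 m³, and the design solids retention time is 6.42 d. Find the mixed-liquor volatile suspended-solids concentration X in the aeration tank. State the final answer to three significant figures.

X ≈ 1440 mg/L

X = Y·Q·ΔS·θ_c / [V·(1 + k_d θ_c)] = 0.535 × 468 × (2080 − 3.52) × 6.42 / [1420 × (1 + 0.0987 × 6.42)] = 1439 mg/L.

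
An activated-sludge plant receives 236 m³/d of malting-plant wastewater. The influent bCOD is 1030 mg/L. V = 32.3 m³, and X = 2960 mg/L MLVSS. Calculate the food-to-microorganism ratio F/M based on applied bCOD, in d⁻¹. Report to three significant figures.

F/M = applied load / biomass = Q·S₀/(V·X) = 236 × 1030 / (32.30 × 2960) = 2.542 d⁻¹.

F/M ≈ 2.54 d⁻¹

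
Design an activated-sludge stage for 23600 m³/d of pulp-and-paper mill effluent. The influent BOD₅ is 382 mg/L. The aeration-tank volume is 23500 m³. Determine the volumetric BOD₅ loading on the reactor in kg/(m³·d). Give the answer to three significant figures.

L_v = Q S₀ / V = 23600 × 382 × 10⁻³ / 23500 = 0.3836 kg/(m³·d).

L_v ≈ 0.384 kg BOD₅/(m³·d)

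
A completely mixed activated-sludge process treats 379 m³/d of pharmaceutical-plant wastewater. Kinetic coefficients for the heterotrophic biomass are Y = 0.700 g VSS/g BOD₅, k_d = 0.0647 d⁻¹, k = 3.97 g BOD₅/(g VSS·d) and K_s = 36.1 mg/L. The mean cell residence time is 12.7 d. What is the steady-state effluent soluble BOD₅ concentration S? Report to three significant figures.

Effluent substrate depends only on kinetics and SRT: S = K_s(1 + k_d θ_c) / [θ_c(Yk − k_d) − 1] = 36.1 × (1 + 0.0647 × 12.7) / [12.7 × (0.700 × 3.97 − 0.0647) − 1] = 65.76 / 33.47 = 1.965 mg/L.

S ≈ 1.96 mg/L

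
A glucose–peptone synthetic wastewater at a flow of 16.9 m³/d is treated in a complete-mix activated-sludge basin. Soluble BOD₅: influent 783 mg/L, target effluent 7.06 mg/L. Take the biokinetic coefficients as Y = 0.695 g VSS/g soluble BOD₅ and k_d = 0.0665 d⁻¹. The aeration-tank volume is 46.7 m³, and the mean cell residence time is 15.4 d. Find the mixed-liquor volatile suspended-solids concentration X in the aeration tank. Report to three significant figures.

X ≈ 1480 mg/L

From V·X·(1 + k_d·θ_c) = Y·Q·(S₀ − S)·θ_c: X = 0.695 × 16.9 × (783 − 7.06) × 15.4 / [46.7 × (1 + 0.0665 × 15.4)] = 1485 mg/L.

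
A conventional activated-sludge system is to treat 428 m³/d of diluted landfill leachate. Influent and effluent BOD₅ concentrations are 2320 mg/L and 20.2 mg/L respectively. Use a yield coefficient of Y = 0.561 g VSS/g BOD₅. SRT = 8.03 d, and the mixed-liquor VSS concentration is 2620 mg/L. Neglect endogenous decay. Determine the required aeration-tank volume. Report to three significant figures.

Biomass mass balance (decay neglected): V·X = Y·Q·(S₀ − S)·θ_c, so V = 0.561 × 428 × (2320 − 20.2) × 8.03 / 2620 = 1692 m³.

V ≈ 1690 m³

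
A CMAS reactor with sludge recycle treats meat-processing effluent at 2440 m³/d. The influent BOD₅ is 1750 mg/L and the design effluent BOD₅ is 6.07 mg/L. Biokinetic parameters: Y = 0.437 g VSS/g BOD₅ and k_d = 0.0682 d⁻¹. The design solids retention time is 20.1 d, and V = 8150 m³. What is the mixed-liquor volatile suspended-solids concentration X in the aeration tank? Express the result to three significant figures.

X ≈ 1930 mg/L

Solving the biomass balance for X: X = Y Q (S₀−S) θ_c / [V (1+k_d θ_c)] = 0.437 × 2440 × (1750 − 6.07) × 20.1 / [8150 × (1 + 0.0682 × 20.1)] = 1934 mg/L.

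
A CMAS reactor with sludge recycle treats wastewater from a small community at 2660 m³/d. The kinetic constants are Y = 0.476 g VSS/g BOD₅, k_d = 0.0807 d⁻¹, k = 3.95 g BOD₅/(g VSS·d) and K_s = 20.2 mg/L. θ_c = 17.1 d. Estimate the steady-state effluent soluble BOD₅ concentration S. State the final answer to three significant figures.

S ≈ 1.61 mg/L

Effluent substrate depends only on kinetics and SRT: S = K_s(1 + k_d θ_c) / [θ_c(Yk − k_d) − 1] = 20.2 × (1 + 0.0807 × 17.1) / [17.1 × (0.476 × 3.95 − 0.0807) − 1] = 48.08 / 29.77 = 1.615 mg/L.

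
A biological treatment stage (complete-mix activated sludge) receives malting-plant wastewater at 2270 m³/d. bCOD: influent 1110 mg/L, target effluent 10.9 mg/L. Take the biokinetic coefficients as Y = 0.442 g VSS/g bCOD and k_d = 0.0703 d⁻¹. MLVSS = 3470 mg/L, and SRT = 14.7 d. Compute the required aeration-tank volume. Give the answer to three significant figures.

V ≈ 2300 m³

Rearranging the biomass balance for a CMAS with decay, V = Y·Q·ΔS·θ_c / [X·(1+k_d θ_c)] = 0.442 × 2270 × (1110 − 10.9) × 14.7 / [3470 × (1 + 0.0703 × 14.7)] = 1.62×10^7 / 7056 = 2297 m³.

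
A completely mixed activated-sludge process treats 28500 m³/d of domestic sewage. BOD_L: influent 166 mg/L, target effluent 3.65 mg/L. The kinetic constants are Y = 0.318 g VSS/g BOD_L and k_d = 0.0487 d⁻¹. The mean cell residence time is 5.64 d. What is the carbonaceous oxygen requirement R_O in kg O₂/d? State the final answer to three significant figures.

R_O ≈ 2990 kg O₂/d

Correct the yield for decay: Y_obs = Y/(1 + k_d θ_c) = 0.318 / (1 + 0.0487 × 5.64) = 0.318 / 1.275 = 0.2495.
Mass of BOD_L removed per day: Q(S₀ − S) = 28500 × 162.3 g/m³ = 4627 kg/d.
Biomass synthesised: P_X = Y_obs × 4627 = 1154 kg VSS/d.
Carbonaceous O₂ demand = substrate oxidised − cell-mass equivalent = 4627 − 1.42 × 1154 = 2988 kg O₂/d.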